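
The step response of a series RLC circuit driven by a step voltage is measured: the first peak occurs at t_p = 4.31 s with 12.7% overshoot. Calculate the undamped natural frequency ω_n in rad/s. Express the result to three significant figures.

From the overshoot, ζ = −ln(OS)/√(π²+ln²(OS)) = 0.549.
From t_p = π/ω_d, ω_d = π/4.31 = 0.729 rad/s, so ω_n = ω_d/√(1−ζ²) = 0.872 rad/s.

ω_n ≈ 0.872 rad/s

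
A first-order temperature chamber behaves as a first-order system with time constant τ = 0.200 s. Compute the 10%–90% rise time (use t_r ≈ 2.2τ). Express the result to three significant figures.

t_r ≈ 2.2τ = 0.440 s.

t_r ≈ 0.440 s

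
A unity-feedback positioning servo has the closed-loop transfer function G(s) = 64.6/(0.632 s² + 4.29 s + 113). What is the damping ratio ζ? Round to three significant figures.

ζ ≈ 0.254

Dividing through by 0.632: denominator becomes s² + 6.788 s + 178.8.
So ω_n = √178.8 = 13.4 rad/s and ζ = 6.788/(2·13.4) = 0.254.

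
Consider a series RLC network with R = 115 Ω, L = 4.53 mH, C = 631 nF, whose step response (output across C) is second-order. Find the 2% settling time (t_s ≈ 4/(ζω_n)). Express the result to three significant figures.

For a series RLC circuit (capacitor voltage as output), ω_n = 1/√(LC) = 1/√(4.53 mH · 631 nF) = 18700 rad/s.
ζ = (R/2)·√(C/L) = (115/2)·√(631 nF/4.53 mH) = 0.679.
t_s ≈ 4/(ζω_n) = 0.000315 s.

t_s ≈ 0.000315 s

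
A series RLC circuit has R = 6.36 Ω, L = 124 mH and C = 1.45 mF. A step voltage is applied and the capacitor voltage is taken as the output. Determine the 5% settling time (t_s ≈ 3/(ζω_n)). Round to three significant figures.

For a series RLC circuit (capacitor voltage as output), ω_n = 1/√(LC) = 1/√(124 mH · 1.45 mF) = 74.6 rad/s.
ζ = (R/2)·√(C/L) = (6.36/2)·√(1.45 mF/124 mH) = 0.344.
t_s ≈ 3/(ζω_n) = 0.117 s.

t_s ≈ 0.117 s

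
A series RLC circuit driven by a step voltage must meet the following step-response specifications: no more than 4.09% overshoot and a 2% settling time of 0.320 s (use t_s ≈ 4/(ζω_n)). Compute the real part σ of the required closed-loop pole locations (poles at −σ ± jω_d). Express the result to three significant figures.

The settling-time spec alone fixes σ = ζω_n = 4/t_s = 4/0.320 = 12.5.
(Overshoot then fixes ζ = 0.713 and hence ω_d = σ·√(1−ζ²)/ζ = 12.3 rad/s.)

σ ≈ 12.5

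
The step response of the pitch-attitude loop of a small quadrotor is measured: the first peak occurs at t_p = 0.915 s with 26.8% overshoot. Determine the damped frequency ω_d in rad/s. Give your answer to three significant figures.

ω_d ≈ 3.43 rad/s

t_p = π/ω_d, so ω_d = π/0.915 = 3.43 rad/s.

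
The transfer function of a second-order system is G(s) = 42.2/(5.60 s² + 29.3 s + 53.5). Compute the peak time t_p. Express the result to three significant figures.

t_p ≈ 1.91 s

Dividing through by 5.60: denominator becomes s² + 5.232 s + 9.554.
So ω_n = √9.554 = 3.09 rad/s and ζ = 5.232/(2·3.09) = 0.846.
ω_d = 3.09·√(1 − 0.846²) = 1.65 rad/s. t_p = π/ω_d = 1.91 s.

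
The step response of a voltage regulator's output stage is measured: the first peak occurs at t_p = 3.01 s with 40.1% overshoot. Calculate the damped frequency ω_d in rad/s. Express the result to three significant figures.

ω_d ≈ 1.04 rad/s

t_p = π/ω_d, so ω_d = π/3.01 = 1.04 rad/s.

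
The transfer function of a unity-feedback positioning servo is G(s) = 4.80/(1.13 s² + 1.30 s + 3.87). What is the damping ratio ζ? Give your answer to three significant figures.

Dividing through by 1.13: denominator becomes s² + 1.150 s + 3.425.
So ω_n = √3.425 = 1.85 rad/s and ζ = 1.150/(2·1.85) = 0.311.

ζ ≈ 0.311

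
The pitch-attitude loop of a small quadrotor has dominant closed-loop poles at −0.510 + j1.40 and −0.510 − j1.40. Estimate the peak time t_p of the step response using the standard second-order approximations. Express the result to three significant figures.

t_p ≈ 2.24 s

t_p = π/ω_d with ω_d = 1.40 (the imaginary part), so t_p = 2.24 s.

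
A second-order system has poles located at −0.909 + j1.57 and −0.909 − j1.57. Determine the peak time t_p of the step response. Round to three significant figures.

t_p ≈ 2.00 s

t_p = π/ω_d with ω_d = 1.57 (the imaginary part), so t_p = 2.00 s.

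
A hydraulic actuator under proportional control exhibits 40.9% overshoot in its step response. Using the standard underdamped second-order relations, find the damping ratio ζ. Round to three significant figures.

ζ ≈ 0.274

Inverting the overshoot relation: ζ = |ln 0.409|/√(π² + ln²0.409) = 0.274.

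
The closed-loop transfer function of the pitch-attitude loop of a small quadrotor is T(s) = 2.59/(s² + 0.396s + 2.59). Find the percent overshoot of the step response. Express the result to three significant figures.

%OS ≈ 67.7%

Matching coefficients with s² + 2ζω_n s + ω_n² gives ω_n² = 2.59 ⇒ ω_n = 1.61 rad/s, and ζ = 0.396/(2ω_n) = 0.123.
Overshoot: exp(−π·0.123/√(1−0.123²)) = 0.677, i.e. 67.7%.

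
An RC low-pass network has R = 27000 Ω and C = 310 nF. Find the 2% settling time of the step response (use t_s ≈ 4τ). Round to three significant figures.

t_s ≈ 0.0335 s

τ = RC = 27000 × 310 nF = 0.00837 s.
t_s ≈ 4τ = 0.0335 s.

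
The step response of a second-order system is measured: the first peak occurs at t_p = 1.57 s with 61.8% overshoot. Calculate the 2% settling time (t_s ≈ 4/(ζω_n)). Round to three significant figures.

From the overshoot, ζ = −ln(OS)/√(π²+ln²(OS)) = 0.151.
From t_p = π/ω_d, ω_d = π/1.57 = 2.00 rad/s, so ω_n = ω_d/√(1−ζ²) = 2.02 rad/s.
t_s ≈ 4/(ζω_n) = 4/(0.151·2.02) = 13.0 s.

t_s ≈ 13.0 s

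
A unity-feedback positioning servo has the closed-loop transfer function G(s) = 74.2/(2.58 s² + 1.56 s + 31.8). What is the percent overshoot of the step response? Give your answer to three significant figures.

%OS ≈ 76.2%

Dividing through by 2.58: denominator becomes s² + 0.6047 s + 12.33.
So ω_n = √12.33 = 3.51 rad/s and ζ = 0.6047/(2·3.51) = 0.0861.
%OS = 100·exp(−πζ/√(1−ζ²)) = 76.2%.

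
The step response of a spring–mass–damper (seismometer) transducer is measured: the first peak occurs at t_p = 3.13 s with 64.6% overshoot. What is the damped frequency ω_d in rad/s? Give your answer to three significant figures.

ω_d ≈ 1.00 rad/s

t_p = π/ω_d, so ω_d = π/3.13 = 1.00 rad/s.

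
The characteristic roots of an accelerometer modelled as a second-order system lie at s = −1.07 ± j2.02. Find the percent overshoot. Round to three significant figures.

%OS ≈ 18.9%

The poles are at −σ ± jω_d with σ = 1.07 and ω_d = 2.02, so ω_n = √(σ²+ω_d²) = 2.29 rad/s and ζ = σ/ω_n = 0.468.
%OS = 100 e^{−πζ/√(1−ζ²)} with ζ = 0.468 gives 18.9%.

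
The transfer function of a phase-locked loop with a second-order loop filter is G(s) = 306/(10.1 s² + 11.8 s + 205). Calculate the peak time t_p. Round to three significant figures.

t_p ≈ 0.703 s

Dividing through by 10.1: denominator becomes s² + 1.168 s + 20.30.
So ω_n = √20.30 = 4.51 rad/s and ζ = 1.168/(2·4.51) = 0.130.
ω_d = 4.51·√(1 − 0.130²) = 4.47 rad/s. t_p = π/ω_d = 0.703 s.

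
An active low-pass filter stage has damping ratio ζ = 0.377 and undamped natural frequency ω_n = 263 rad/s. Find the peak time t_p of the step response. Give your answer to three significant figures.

The damped frequency is ω_d = ω_n√(1−ζ²) = 263·√(1−0.142) = 244 rad/s.
Peak time t_p = π/ω_d = π/244 = 0.0129 s.

t_p ≈ 0.0129 s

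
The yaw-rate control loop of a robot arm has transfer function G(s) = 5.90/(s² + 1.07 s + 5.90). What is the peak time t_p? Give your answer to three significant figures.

Matching coefficients with s² + 2ζω_n s + ω_n² gives ω_n² = 5.90 ⇒ ω_n = 2.43 rad/s, and ζ = 1.07/(2ω_n) = 0.220.
The damped frequency ω_d = ω_n√(1−ζ²) = 2.37 rad/s. Then t_p = π/ω_d = 1.33 s.

t_p ≈ 1.33 s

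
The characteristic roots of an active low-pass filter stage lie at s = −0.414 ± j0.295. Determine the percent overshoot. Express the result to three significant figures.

The poles are at −σ ± jω_d with σ = 0.414 and ω_d = 0.295, so ω_n = √(σ²+ω_d²) = 0.508 rad/s and ζ = σ/ω_n = 0.814.
%OS = 100 e^{−πζ/√(1−ζ²)} with ζ = 0.814 gives 1.22%.

%OS ≈ 1.22%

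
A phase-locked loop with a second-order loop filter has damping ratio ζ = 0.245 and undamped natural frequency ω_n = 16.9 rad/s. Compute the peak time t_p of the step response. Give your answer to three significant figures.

t_p ≈ 0.192 s

The damped frequency is ω_d = ω_n√(1−ζ²) = 16.9·√(1−0.0600) = 16.4 rad/s.
Peak time t_p = π/ω_d = π/16.4 = 0.192 s.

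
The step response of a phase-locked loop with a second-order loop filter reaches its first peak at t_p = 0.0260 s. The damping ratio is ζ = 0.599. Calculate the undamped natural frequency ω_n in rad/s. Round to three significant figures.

ω_n ≈ 151 rad/s

Peak time t_p = π/ω_d, so ω_d = π/t_p = π/0.0260 = 121 rad/s.
ω_n = ω_d/√(1−ζ²) = 121/√0.641 = 151 rad/s.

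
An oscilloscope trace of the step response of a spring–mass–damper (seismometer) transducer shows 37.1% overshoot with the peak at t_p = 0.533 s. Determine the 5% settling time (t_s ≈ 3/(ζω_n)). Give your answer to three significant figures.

t_s ≈ 1.61 s

The overshoot fixes ζ = −ln(OS)/√(π²+ln²(OS)) = 0.301.
From t_p = π/ω_d, ω_d = π/0.533 = 5.89 rad/s, so ω_n = ω_d/√(1−ζ²) = 6.18 rad/s.
t_s ≈ 3/(ζω_n) = 3/(0.301·6.18) = 1.61 s.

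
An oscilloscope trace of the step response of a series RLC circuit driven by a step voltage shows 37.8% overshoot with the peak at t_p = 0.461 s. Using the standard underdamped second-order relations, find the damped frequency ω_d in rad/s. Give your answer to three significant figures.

ω_d ≈ 6.81 rad/s

t_p = π/ω_d, so ω_d = π/0.461 = 6.81 rad/s.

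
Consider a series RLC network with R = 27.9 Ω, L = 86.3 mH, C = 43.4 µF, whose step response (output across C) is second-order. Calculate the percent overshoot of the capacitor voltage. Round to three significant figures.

%OS ≈ 35.5%

For a series RLC circuit (capacitor voltage as output), ω_n = 1/√(LC) = 1/√(86.3 mH · 43.4 µF) = 517 rad/s.
ζ = (R/2)·√(C/L) = (27.9/2)·√(43.4 µF/86.3 mH) = 0.313.
Overshoot: exp(−π·0.313/√(1−0.313²)) = 0.355, i.e. 35.5%.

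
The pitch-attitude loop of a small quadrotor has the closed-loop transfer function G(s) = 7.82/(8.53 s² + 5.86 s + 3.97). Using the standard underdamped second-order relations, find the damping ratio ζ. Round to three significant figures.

ζ ≈ 0.503

Dividing through by 8.53: denominator becomes s² + 0.6870 s + 0.4654.
So ω_n = √0.4654 = 0.682 rad/s and ζ = 0.6870/(2·0.682) = 0.503.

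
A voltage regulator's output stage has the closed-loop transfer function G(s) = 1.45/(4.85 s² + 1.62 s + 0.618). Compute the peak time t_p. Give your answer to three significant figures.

t_p ≈ 9.96 s

Dividing through by 4.85: denominator becomes s² + 0.3340 s + 0.1274.
So ω_n = √0.1274 = 0.357 rad/s and ζ = 0.3340/(2·0.357) = 0.468.
ω_d = ω_n√(1−ζ²) = 0.315 rad/s. t_p = π/ω_d = 9.96 s.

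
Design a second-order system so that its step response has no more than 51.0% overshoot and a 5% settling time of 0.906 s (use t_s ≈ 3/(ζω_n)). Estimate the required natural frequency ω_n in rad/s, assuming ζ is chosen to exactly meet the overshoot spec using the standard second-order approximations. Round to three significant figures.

Inverting the overshoot relation: ζ = |ln 0.510|/√(π² + ln²0.510) = 0.210.
From t_s ≈ 3/(ζω_n): ω_n = 3/(ζ·t_s) = 3/(0.210·0.906) = 15.8 rad/s.

ω_n ≈ 15.8 rad/s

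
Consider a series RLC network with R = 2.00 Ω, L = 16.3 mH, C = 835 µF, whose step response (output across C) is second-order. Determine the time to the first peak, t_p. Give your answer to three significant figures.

For a series RLC circuit (capacitor voltage as output), ω_n = 1/√(LC) = 1/√(16.3 mH · 835 µF) = 271 rad/s.
ζ = (R/2)·√(C/L) = (2.00/2)·√(835 µF/16.3 mH) = 0.226.
ω_d = ω_n√(1−ζ²) = 264 rad/s. t_p = π/ω_d = 0.0119 s.

t_p ≈ 0.0119 s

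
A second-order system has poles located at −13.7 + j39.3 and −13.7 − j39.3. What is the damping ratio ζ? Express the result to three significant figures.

ζ ≈ 0.329

With σ = 13.7, ω_d = 39.3: ω_n = √(σ²+ω_d²) = 41.6 rad/s, ζ = σ/ω_n = 0.329.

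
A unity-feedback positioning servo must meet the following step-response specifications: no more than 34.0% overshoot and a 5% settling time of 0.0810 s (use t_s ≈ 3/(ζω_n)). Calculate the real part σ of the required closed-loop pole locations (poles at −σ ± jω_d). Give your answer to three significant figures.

σ ≈ 37.0

The settling-time spec alone fixes σ = ζω_n = 3/t_s = 3/0.0810 = 37.0.
(Overshoot then fixes ζ = 0.325 and hence ω_d = σ·√(1−ζ²)/ζ = 108 rad/s.)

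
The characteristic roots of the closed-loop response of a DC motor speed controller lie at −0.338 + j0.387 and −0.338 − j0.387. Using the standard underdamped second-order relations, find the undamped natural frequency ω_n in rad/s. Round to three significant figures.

ω_n ≈ 0.514 rad/s

The poles are at −σ ± jω_d with σ = 0.338 and ω_d = 0.387, so ω_n = √(σ²+ω_d²) = 0.514 rad/s and ζ = σ/ω_n = 0.658.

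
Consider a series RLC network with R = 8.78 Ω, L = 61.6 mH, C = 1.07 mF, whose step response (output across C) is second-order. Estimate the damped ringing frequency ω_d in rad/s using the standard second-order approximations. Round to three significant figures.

ω_d ≈ 100 rad/s

For a series RLC circuit (capacitor voltage as output), ω_n = 1/√(LC) = 1/√(61.6 mH · 1.07 mF) = 123 rad/s.
ζ = (R/2)·√(C/L) = (8.78/2)·√(1.07 mF/61.6 mH) = 0.579.
ω_d = 123·√(1 − 0.579²) = 100 rad/s.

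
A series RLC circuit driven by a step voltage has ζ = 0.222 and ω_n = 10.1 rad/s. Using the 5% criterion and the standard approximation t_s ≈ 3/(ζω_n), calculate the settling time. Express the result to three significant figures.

t_s ≈ 1.34 s

t_s ≈ 3/(ζω_n) = 3/(0.222 × 10.1) = 1.34 s.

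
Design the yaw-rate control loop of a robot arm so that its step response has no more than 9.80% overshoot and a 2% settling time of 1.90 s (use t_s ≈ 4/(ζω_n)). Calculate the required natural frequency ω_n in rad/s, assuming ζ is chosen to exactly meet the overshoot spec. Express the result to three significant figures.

ω_n ≈ 3.54 rad/s

ζ = −ln(OS)/√(π² + (ln OS)²). With OS = 0.0980, ln OS = −2.323 and ζ = 2.323/3.907 = 0.595.
From t_s ≈ 4/(ζω_n): ω_n = 4/(ζ·t_s) = 4/(0.595·1.90) = 3.54 rad/s.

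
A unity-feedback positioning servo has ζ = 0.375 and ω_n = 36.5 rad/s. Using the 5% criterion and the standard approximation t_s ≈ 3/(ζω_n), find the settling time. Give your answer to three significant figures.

t_s ≈ 0.219 s

t_s ≈ 3/(ζω_n) = 3/(0.375 × 36.5) = 0.219 s.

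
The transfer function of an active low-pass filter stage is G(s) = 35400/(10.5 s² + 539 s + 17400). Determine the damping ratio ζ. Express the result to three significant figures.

Dividing through by 10.5: denominator becomes s² + 51.33 s + 1657.
So ω_n = √1657 = 40.7 rad/s and ζ = 51.33/(2·40.7) = 0.631.

ζ ≈ 0.631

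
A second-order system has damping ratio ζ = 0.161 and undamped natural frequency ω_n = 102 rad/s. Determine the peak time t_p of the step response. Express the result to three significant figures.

t_p ≈ 0.0312 s

The damped frequency is ω_d = ω_n√(1−ζ²) = 102·√(1−0.0259) = 101 rad/s.
Peak time t_p = π/ω_d = π/101 = 0.0312 s.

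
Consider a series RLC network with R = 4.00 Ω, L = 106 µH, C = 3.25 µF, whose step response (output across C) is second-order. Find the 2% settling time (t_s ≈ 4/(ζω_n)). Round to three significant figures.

t_s ≈ 0.000212 s

For a series RLC circuit (capacitor voltage as output), ω_n = 1/√(LC) = 1/√(106 µH · 3.25 µF) = 53900 rad/s.
ζ = (R/2)·√(C/L) = (4.00/2)·√(3.25 µF/106 µH) = 0.350.
t_s ≈ 4/(ζω_n) = 0.000212 s.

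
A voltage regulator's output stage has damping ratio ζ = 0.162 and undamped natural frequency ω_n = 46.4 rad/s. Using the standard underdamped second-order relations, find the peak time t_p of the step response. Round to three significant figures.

The damped frequency is ω_d = ω_n√(1−ζ²) = 46.4·√(1−0.0262) = 45.8 rad/s.
Peak time t_p = π/ω_d = π/45.8 = 0.0686 s.

t_p ≈ 0.0686 s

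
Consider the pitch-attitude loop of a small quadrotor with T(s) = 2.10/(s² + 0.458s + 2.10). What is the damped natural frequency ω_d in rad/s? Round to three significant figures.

ω_d ≈ 1.43 rad/s

ω_n = √2.10 = 1.45 rad/s; ζ = 0.458/(2·1.45) = 0.158.
ω_d = ω_n√(1−ζ²) = 1.43 rad/s.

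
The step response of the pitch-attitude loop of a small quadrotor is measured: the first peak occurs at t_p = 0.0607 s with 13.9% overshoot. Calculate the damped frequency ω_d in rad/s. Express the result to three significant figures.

ω_d ≈ 51.8 rad/s

t_p = π/ω_d, so ω_d = π/0.0607 = 51.8 rad/s.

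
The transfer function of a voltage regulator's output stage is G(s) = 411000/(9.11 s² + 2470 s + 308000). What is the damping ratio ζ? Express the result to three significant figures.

Dividing through by 9.11: denominator becomes s² + 271.1 s + 33810.
So ω_n = √33810 = 184 rad/s and ζ = 271.1/(2·184) = 0.737.

ζ ≈ 0.737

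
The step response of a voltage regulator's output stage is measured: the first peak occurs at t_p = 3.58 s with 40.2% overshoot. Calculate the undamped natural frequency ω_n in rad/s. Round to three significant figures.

ω_n ≈ 0.914 rad/s

ζ from %OS: ζ = |ln 0.402|/√(π²+ln²0.402) = 0.279.
t_p = π/ω_d ⇒ ω_d = 0.878 rad/s; then ω_n = ω_d/√(1−ζ²) = 0.914 rad/s.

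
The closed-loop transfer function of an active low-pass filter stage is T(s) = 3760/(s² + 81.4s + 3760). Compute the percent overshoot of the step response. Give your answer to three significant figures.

%OS ≈ 6.16%

Matching coefficients with s² + 2ζω_n s + ω_n² gives ω_n² = 3760 ⇒ ω_n = 61.3 rad/s, and ζ = 81.4/(2ω_n) = 0.664.
Overshoot: exp(−π·0.664/√(1−0.664²)) = 0.0616, i.e. 6.16%.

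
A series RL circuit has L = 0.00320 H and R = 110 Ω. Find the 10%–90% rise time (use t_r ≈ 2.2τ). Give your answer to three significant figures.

t_r ≈ 0.0000640 s

τ = L/R = 0.00320/110 = 0.0000291 s.
t_r ≈ 2.2τ = 0.0000640 s.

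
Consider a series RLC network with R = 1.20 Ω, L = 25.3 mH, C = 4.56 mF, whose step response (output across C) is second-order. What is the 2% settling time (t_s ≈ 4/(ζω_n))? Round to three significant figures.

t_s ≈ 0.169 s

For a series RLC circuit (capacitor voltage as output), ω_n = 1/√(LC) = 1/√(25.3 mH · 4.56 mF) = 93.1 rad/s.
ζ = (R/2)·√(C/L) = (1.20/2)·√(4.56 mF/25.3 mH) = 0.255.
t_s ≈ 4/(ζω_n) = 0.169 s.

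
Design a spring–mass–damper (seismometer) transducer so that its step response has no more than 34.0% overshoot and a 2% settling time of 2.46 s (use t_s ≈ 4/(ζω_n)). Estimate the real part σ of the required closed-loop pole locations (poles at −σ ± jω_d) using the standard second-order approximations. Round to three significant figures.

σ ≈ 1.63

The settling-time spec alone fixes σ = ζω_n = 4/t_s = 4/2.46 = 1.63.
(Overshoot then fixes ζ = 0.325 and hence ω_d = σ·√(1−ζ²)/ζ = 4.74 rad/s.)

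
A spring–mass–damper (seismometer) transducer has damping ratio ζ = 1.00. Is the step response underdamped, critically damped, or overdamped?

critically damped

Since ζ = 1, the system is critically damped.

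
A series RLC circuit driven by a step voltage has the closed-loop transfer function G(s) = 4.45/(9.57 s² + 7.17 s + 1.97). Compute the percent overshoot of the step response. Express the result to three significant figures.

%OS ≈ 1.01%

Dividing through by 9.57: denominator becomes s² + 0.7492 s + 0.2059.
So ω_n = √0.2059 = 0.454 rad/s and ζ = 0.7492/(2·0.454) = 0.826.
%OS = 100·exp(−πζ/√(1−ζ²)) = 1.01%.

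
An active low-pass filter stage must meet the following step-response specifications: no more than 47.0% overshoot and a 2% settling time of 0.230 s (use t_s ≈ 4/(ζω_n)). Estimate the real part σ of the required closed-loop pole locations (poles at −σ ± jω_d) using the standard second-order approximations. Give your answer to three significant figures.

σ ≈ 17.4

The settling-time spec alone fixes σ = ζω_n = 4/t_s = 4/0.230 = 17.4.
(Overshoot then fixes ζ = 0.234 and hence ω_d = σ·√(1−ζ²)/ζ = 72.4 rad/s.)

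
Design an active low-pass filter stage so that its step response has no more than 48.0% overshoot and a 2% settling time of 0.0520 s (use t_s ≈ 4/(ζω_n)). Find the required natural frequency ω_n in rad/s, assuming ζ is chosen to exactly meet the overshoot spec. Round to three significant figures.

From %OS = 100·exp(−πζ/√(1−ζ²)), invert to get ζ = −ln(OS)/√(π² + ln²(OS)) with OS = 0.480.
−ln 0.480 = 0.7340, so ζ = 0.7340/√(π² + 0.5387) = 0.228.
From t_s ≈ 4/(ζω_n): ω_n = 4/(ζ·t_s) = 4/(0.228·0.0520) = 338 rad/s.

ω_n ≈ 338 rad/s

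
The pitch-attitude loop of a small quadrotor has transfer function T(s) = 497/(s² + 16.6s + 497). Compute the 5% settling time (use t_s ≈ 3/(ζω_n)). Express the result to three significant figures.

t_s ≈ 0.361 s

ω_n = √497 = 22.3 rad/s; ζ = 16.6/(2·22.3) = 0.372.
t_s ≈ 3/(ζω_n) = 3/(0.372·22.3) = 0.361 s.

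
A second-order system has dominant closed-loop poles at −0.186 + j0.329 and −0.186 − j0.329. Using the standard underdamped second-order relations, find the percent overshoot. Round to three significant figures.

The poles are at −σ ± jω_d with σ = 0.186 and ω_d = 0.329, so ω_n = √(σ²+ω_d²) = 0.378 rad/s and ζ = σ/ω_n = 0.492.
%OS = 100·exp(−πζ/√(1−ζ²)) = 16.9%.

%OS ≈ 16.9%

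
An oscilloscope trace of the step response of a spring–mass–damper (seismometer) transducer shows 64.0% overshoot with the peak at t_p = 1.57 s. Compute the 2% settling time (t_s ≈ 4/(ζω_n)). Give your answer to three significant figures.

t_s ≈ 14.1 s

From the overshoot, ζ = −ln(OS)/√(π²+ln²(OS)) = 0.141.
t_p = π/ω_d ⇒ ω_d = 2.00 rad/s; then ω_n = ω_d/√(1−ζ²) = 2.02 rad/s.
t_s ≈ 4/(ζω_n) = 4/(0.141·2.02) = 14.1 s.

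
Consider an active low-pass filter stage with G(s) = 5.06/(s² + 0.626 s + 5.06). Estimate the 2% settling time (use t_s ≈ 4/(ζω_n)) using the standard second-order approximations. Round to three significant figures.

t_s ≈ 12.8 s

Matching coefficients with s² + 2ζω_n s + ω_n² gives ω_n² = 5.06 ⇒ ω_n = 2.25 rad/s, and ζ = 0.626/(2ω_n) = 0.139.
t_s ≈ 4/(ζω_n) = 4/(0.139·2.25) = 12.8 s.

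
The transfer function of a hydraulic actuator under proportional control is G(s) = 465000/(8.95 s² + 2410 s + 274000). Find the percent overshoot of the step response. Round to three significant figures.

Dividing through by 8.95: denominator becomes s² + 269.3 s + 30610.
So ω_n = √30610 = 175 rad/s and ζ = 269.3/(2·175) = 0.769.
Overshoot: exp(−π·0.769/√(1−0.769²)) = 0.0227, i.e. 2.27%.

%OS ≈ 2.27%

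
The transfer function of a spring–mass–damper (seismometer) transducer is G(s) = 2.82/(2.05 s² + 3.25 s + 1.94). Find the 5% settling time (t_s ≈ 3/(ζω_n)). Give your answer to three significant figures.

Dividing through by 2.05: denominator becomes s² + 1.585 s + 0.9463.
So ω_n = √0.9463 = 0.973 rad/s and ζ = 1.585/(2·0.973) = 0.815.
t_s ≈ 3/(ζω_n) = 3.78 s.

t_s ≈ 3.78 s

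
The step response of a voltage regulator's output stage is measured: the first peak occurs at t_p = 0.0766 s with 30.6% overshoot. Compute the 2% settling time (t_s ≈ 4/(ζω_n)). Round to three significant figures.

From the overshoot, ζ = −ln(OS)/√(π²+ln²(OS)) = 0.353.
From t_p = π/ω_d, ω_d = π/0.0766 = 41.0 rad/s, so ω_n = ω_d/√(1−ζ²) = 43.8 rad/s.
t_s ≈ 4/(ζω_n) = 4/(0.353·43.8) = 0.259 s.

t_s ≈ 0.259 s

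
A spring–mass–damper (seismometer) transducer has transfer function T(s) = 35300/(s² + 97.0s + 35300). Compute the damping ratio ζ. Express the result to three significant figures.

ω_n = √35300 = 188 rad/s; ζ = 97.0/(2·188) = 0.258.

ζ ≈ 0.258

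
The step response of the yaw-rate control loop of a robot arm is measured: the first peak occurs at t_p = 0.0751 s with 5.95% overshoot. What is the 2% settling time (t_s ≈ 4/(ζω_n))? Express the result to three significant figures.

t_s ≈ 0.106 s

The overshoot fixes ζ = −ln(OS)/√(π²+ln²(OS)) = 0.668.
t_p = π/ω_d ⇒ ω_d = 41.8 rad/s; then ω_n = ω_d/√(1−ζ²) = 56.2 rad/s.
t_s ≈ 4/(ζω_n) = 4/(0.668·56.2) = 0.106 s.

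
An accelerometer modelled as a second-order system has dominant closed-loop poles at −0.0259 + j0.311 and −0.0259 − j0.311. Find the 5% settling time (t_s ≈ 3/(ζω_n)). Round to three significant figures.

For poles at −σ ± jω_d, ζω_n = σ = 0.0259, so t_s ≈ 3/σ = 116 s.

t_s ≈ 116 s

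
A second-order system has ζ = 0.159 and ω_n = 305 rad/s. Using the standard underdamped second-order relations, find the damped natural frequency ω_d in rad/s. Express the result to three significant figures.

ω_d = ω_n√(1−ζ²) = 305·√0.975 = 301 rad/s.

ω_d ≈ 301 rad/s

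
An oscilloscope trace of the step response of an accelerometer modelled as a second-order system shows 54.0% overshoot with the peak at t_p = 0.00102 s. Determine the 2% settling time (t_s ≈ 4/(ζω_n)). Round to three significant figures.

t_s ≈ 0.00662 s

From the overshoot, ζ = −ln(OS)/√(π²+ln²(OS)) = 0.192.
From t_p = π/ω_d, ω_d = π/0.00102 = 3080 rad/s, so ω_n = ω_d/√(1−ζ²) = 3140 rad/s.
t_s ≈ 4/(ζω_n) = 4/(0.192·3140) = 0.00662 s.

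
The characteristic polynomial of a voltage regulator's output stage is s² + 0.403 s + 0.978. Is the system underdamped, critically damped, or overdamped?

underdamped

a² − 4b = 0.403² − 4·0.978 < 0 (complex roots); the system is underdamped.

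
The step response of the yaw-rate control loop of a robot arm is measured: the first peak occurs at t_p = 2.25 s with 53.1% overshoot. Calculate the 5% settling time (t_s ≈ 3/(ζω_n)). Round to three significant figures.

t_s ≈ 10.7 s

ζ from %OS: ζ = |ln 0.531|/√(π²+ln²0.531) = 0.198.
From t_p = π/ω_d, ω_d = π/2.25 = 1.40 rad/s, so ω_n = ω_d/√(1−ζ²) = 1.42 rad/s.
t_s ≈ 3/(ζω_n) = 3/(0.198·1.42) = 10.7 s.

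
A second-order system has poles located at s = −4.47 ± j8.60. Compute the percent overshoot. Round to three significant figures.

With σ = 4.47, ω_d = 8.60: ω_n = √(σ²+ω_d²) = 9.69 rad/s, ζ = σ/ω_n = 0.461.
Overshoot: exp(−π·0.461/√(1−0.461²)) = 0.195, i.e. 19.5%.

%OS ≈ 19.5%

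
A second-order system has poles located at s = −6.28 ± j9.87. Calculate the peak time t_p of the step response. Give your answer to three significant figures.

t_p ≈ 0.318 s

t_p = π/ω_d with ω_d = 9.87 (the imaginary part), so t_p = 0.318 s.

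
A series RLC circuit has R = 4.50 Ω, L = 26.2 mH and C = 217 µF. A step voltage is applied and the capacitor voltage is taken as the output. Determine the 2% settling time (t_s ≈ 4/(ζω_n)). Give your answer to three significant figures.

For a series RLC circuit (capacitor voltage as output), ω_n = 1/√(LC) = 1/√(26.2 mH · 217 µF) = 419 rad/s.
ζ = (R/2)·√(C/L) = (4.50/2)·√(217 µF/26.2 mH) = 0.205.
t_s ≈ 4/(ζω_n) = 0.0466 s.

t_s ≈ 0.0466 s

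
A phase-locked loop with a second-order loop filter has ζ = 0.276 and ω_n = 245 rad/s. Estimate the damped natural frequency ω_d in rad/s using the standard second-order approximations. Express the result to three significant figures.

ω_d ≈ 235 rad/s

ω_d = ω_n√(1−ζ²) = 245·√0.924 = 235 rad/s.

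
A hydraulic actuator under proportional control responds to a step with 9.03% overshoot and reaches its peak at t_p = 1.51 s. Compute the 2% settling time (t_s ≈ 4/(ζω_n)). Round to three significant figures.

ζ from %OS: ζ = |ln 0.0903|/√(π²+ln²0.0903) = 0.608.
t_p = π/ω_d ⇒ ω_d = 2.08 rad/s; then ω_n = ω_d/√(1−ζ²) = 2.62 rad/s.
t_s ≈ 4/(ζω_n) = 4/(0.608·2.62) = 2.51 s.

t_s ≈ 2.51 s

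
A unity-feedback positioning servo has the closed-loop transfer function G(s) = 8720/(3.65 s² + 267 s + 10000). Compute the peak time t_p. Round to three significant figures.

t_p ≈ 0.0839 s

Dividing through by 3.65: denominator becomes s² + 73.15 s + 2740.
So ω_n = √2740 = 52.3 rad/s and ζ = 73.15/(2·52.3) = 0.699.
ω_d = 52.3·√(1 − 0.699²) = 37.4 rad/s. t_p = π/ω_d = 0.0839 s.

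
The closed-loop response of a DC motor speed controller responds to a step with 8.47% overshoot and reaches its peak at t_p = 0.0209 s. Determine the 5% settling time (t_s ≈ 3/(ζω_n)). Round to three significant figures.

t_s ≈ 0.0254 s

From the overshoot, ζ = −ln(OS)/√(π²+ln²(OS)) = 0.618.
From t_p = π/ω_d, ω_d = π/0.0209 = 150 rad/s, so ω_n = ω_d/√(1−ζ²) = 191 rad/s.
t_s ≈ 3/(ζω_n) = 3/(0.618·191) = 0.0254 s.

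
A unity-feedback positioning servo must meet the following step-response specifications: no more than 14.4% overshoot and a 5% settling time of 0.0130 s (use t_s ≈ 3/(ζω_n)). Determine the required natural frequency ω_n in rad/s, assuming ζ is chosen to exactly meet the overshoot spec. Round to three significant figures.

ζ = −ln(OS)/√(π² + (ln OS)²). With OS = 0.144, ln OS = −1.938 and ζ = 1.938/3.691 = 0.525.
Then ω_n = 3/(ζ t_s) = 3/(0.525 × 0.0130) = 440 rad/s.

ω_n ≈ 440 rad/s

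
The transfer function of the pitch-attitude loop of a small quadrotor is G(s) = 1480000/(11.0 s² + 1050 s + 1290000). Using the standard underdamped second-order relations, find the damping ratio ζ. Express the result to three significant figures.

ζ ≈ 0.139

Dividing through by 11.0: denominator becomes s² + 95.45 s + 117300.
So ω_n = √117300 = 342 rad/s and ζ = 95.45/(2·342) = 0.139.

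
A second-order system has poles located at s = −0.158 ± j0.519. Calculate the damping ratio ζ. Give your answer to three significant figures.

ζ ≈ 0.291

The poles are at −σ ± jω_d with σ = 0.158 and ω_d = 0.519, so ω_n = √(σ²+ω_d²) = 0.543 rad/s and ζ = σ/ω_n = 0.291.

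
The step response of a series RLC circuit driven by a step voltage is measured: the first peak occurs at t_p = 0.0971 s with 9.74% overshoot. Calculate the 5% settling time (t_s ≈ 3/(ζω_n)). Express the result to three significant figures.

t_s ≈ 0.125 s

From the overshoot, ζ = −ln(OS)/√(π²+ln²(OS)) = 0.596.
t_p = π/ω_d ⇒ ω_d = 32.4 rad/s; then ω_n = ω_d/√(1−ζ²) = 40.3 rad/s.
t_s ≈ 3/(ζω_n) = 3/(0.596·40.3) = 0.125 s.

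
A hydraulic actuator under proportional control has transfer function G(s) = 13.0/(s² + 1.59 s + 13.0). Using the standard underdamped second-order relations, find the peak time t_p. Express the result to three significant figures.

ω_n = √13.0 = 3.61 rad/s; ζ = 1.59/(2·3.61) = 0.220.
ω_d = ω_n√(1−ζ²) = 3.52 rad/s. Then t_p = π/ω_d = 0.893 s.

t_p ≈ 0.893 s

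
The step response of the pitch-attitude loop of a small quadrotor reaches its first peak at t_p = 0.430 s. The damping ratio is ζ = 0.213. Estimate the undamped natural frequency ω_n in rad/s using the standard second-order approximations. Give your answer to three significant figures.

Peak time t_p = π/ω_d, so ω_d = π/t_p = π/0.430 = 7.31 rad/s.
ω_n = ω_d/√(1−ζ²) = 7.31/√0.955 = 7.48 rad/s.

ω_n ≈ 7.48 rad/s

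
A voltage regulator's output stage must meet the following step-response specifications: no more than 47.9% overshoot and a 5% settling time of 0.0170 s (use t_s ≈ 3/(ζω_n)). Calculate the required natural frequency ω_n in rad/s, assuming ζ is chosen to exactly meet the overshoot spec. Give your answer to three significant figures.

ω_n ≈ 774 rad/s

Inverting the overshoot relation: ζ = |ln 0.479|/√(π² + ln²0.479) = 0.228.
From t_s ≈ 3/(ζω_n): ω_n = 3/(ζ·t_s) = 3/(0.228·0.0170) = 774 rad/s.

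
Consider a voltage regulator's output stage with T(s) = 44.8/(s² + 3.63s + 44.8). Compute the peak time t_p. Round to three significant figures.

ω_n = √44.8 = 6.69 rad/s; ζ = 3.63/(2·6.69) = 0.271.
ω_d = 6.69·√(1 − 0.271²) = 6.44 rad/s. Then t_p = π/ω_d = 0.488 s.

t_p ≈ 0.488 s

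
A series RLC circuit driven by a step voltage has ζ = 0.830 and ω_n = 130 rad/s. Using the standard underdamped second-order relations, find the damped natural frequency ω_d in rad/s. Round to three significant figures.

ω_d ≈ 72.5 rad/s

ω_d = ω_n√(1−ζ²) = 130·√0.311 = 72.5 rad/s.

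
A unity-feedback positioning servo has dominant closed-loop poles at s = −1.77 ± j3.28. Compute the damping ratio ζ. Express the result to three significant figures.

|pole| = ω_n = √(1.77² + 3.28²) = 3.73 rad/s; ζ = cos θ = σ/ω_n = 0.475.

ζ ≈ 0.475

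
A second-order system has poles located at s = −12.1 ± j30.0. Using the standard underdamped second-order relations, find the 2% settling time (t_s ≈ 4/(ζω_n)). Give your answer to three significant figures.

For poles at −σ ± jω_d, ζω_n = σ = 12.1, so t_s ≈ 4/σ = 0.331 s.

t_s ≈ 0.331 s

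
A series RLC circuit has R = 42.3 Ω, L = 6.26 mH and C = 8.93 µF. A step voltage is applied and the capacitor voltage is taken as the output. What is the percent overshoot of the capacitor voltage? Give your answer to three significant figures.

%OS ≈ 1.54%

For a series RLC circuit (capacitor voltage as output), ω_n = 1/√(LC) = 1/√(6.26 mH · 8.93 µF) = 4230 rad/s.
ζ = (R/2)·√(C/L) = (42.3/2)·√(8.93 µF/6.26 mH) = 0.799.
Overshoot: exp(−π·0.799/√(1−0.799²)) = 0.0154, i.e. 1.54%.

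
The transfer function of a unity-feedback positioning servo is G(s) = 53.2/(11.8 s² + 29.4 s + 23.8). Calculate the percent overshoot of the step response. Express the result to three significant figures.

%OS ≈ 0.322%

Dividing through by 11.8: denominator becomes s² + 2.492 s + 2.017.
So ω_n = √2.017 = 1.42 rad/s and ζ = 2.492/(2·1.42) = 0.877.
%OS = 100·exp(−πζ/√(1−ζ²)) = 0.322%.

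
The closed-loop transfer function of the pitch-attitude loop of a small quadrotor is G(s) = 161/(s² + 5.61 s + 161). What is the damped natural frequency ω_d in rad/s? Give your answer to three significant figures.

Comparing the denominator to s² + 2ζω_n s + ω_n²: ω_n = √161 = 12.7 rad/s, and 2ζω_n = 5.61 so ζ = 5.61/(2·12.7) = 0.221.
ω_d = ω_n√(1−ζ²) = 12.4 rad/s.

ω_d ≈ 12.4 rad/s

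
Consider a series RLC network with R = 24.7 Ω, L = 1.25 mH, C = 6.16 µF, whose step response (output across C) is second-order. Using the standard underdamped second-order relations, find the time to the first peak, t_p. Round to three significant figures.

For a series RLC circuit (capacitor voltage as output), ω_n = 1/√(LC) = 1/√(1.25 mH · 6.16 µF) = 11400 rad/s.
ζ = (R/2)·√(C/L) = (24.7/2)·√(6.16 µF/1.25 mH) = 0.867.
ω_d = 11400·√(1 − 0.867²) = 5680 rad/s. t_p = π/ω_d = 0.000553 s.

t_p ≈ 0.000553 s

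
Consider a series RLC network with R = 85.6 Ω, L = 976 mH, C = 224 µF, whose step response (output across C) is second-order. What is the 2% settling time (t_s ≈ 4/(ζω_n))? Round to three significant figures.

t_s ≈ 0.0912 s

For a series RLC circuit (capacitor voltage as output), ω_n = 1/√(LC) = 1/√(976 mH · 224 µF) = 67.6 rad/s.
ζ = (R/2)·√(C/L) = (85.6/2)·√(224 µF/976 mH) = 0.648.
t_s ≈ 4/(ζω_n) = 0.0912 s.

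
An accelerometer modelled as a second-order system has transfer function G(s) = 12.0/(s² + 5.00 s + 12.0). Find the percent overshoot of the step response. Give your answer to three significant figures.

%OS ≈ 3.78%

Comparing the denominator to s² + 2ζω_n s + ω_n²: ω_n = √12.0 = 3.46 rad/s, and 2ζω_n = 5.00 so ζ = 5.00/(2·3.46) = 0.722.
Overshoot: exp(−π·0.722/√(1−0.722²)) = 0.0378, i.e. 3.78%.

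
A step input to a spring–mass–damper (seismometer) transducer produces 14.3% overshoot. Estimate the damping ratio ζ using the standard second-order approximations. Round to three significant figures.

Inverting the overshoot relation: ζ = |ln 0.143|/√(π² + ln²0.143) = 0.526.

ζ ≈ 0.526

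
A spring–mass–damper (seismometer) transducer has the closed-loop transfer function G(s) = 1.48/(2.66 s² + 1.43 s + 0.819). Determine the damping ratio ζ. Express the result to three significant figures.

Dividing through by 2.66: denominator becomes s² + 0.5376 s + 0.3079.
So ω_n = √0.3079 = 0.555 rad/s and ζ = 0.5376/(2·0.555) = 0.484.

ζ ≈ 0.484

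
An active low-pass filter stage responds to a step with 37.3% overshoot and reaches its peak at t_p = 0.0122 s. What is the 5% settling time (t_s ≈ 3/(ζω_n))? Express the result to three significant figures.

From the overshoot, ζ = −ln(OS)/√(π²+ln²(OS)) = 0.300.
From t_p = π/ω_d, ω_d = π/0.0122 = 258 rad/s, so ω_n = ω_d/√(1−ζ²) = 270 rad/s.
t_s ≈ 3/(ζω_n) = 3/(0.300·270) = 0.0371 s.

t_s ≈ 0.0371 s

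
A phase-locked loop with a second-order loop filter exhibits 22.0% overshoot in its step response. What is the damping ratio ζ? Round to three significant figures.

From %OS = 100·exp(−πζ/√(1−ζ²)), invert to get ζ = −ln(OS)/√(π² + ln²(OS)) with OS = 0.220.
−ln 0.220 = 1.514, so ζ = 1.514/√(π² + 2.293) = 0.434.

ζ ≈ 0.434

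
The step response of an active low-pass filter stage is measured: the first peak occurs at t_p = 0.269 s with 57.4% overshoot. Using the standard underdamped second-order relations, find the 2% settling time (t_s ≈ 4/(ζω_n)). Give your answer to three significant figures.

t_s ≈ 1.94 s

From the overshoot, ζ = −ln(OS)/√(π²+ln²(OS)) = 0.174.
t_p = π/ω_d ⇒ ω_d = 11.7 rad/s; then ω_n = ω_d/√(1−ζ²) = 11.9 rad/s.
t_s ≈ 4/(ζω_n) = 4/(0.174·11.9) = 1.94 s.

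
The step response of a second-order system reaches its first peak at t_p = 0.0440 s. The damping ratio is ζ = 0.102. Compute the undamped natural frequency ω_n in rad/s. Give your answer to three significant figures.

ω_n ≈ 71.8 rad/s

Peak time t_p = π/ω_d, so ω_d = π/t_p = π/0.0440 = 71.4 rad/s.
ω_n = ω_d/√(1−ζ²) = 71.4/√0.990 = 71.8 rad/s.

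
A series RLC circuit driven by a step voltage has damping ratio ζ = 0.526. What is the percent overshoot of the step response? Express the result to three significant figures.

For an underdamped second-order system, %OS = 100·exp(−πζ/√(1−ζ²)).
πζ/√(1−ζ²) = π·0.526/√(1−0.277) = 1.943, so %OS = 100·e^(−1.943) = 14.3%.

%OS ≈ 14.3%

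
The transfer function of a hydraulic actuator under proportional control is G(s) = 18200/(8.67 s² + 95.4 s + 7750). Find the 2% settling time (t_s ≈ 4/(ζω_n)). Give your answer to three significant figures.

Dividing through by 8.67: denominator becomes s² + 11.00 s + 893.9.
So ω_n = √893.9 = 29.9 rad/s and ζ = 11.00/(2·29.9) = 0.184.
t_s ≈ 4/(ζω_n) = 0.727 s.

t_s ≈ 0.727 s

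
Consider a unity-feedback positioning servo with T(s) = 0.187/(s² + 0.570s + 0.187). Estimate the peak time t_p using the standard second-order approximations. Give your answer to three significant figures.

t_p ≈ 9.66 s

ω_n = √0.187 = 0.432 rad/s; ζ = 0.570/(2·0.432) = 0.659.
ω_d = ω_n√(1−ζ²) = 0.325 rad/s. Then t_p = π/ω_d = 9.66 s.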